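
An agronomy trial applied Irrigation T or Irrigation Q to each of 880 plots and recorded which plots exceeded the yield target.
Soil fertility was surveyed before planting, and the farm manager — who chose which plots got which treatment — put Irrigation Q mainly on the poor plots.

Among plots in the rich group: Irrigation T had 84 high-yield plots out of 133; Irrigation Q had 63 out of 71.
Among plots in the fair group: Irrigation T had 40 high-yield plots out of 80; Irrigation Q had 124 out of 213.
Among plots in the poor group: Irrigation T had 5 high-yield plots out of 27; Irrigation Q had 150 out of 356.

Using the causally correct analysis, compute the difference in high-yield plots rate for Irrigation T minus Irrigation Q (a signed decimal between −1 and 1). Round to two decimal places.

-0.19

Soil fertility satisfies the back-door criterion: it is not a descendant of the irrigation, and it blocks the spurious path from irrigation to outcome. Adjusting for it (i.e., using the within-soil fertility rates) gives the causal effect.
Adjusting over the population distribution of soil fertility: 0.232·(0.632−0.887) + 0.333·(0.500−0.582) + 0.435·(0.185−0.421) = -0.189.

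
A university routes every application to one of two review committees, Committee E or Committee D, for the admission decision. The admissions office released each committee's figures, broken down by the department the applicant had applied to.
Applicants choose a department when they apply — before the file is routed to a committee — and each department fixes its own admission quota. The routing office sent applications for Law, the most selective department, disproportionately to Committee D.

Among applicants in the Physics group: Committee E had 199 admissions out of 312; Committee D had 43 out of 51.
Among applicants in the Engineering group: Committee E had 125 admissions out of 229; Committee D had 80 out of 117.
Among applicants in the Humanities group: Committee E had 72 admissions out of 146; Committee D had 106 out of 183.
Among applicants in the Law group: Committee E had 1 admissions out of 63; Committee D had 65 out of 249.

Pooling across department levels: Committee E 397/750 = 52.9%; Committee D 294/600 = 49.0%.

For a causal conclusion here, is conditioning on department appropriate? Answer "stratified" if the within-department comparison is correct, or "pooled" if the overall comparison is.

Committee D is higher inside every department stratum but Committee E is higher in aggregate. Whether to stratify depends on how department relates to the review committee.
Nothing the review committee does changes department; the imbalance is an allocation artefact. With department also predicting the outcome, the pooled figure is confounded, and the within-stratum comparison is the causal one.
Within each level — Physics: 63.8% vs 84.3%; Engineering: 54.6% vs 68.4%; Humanities: 49.3% vs 57.9%; Law: 1.6% vs 26.1% — Committee D is higher every time.

stratified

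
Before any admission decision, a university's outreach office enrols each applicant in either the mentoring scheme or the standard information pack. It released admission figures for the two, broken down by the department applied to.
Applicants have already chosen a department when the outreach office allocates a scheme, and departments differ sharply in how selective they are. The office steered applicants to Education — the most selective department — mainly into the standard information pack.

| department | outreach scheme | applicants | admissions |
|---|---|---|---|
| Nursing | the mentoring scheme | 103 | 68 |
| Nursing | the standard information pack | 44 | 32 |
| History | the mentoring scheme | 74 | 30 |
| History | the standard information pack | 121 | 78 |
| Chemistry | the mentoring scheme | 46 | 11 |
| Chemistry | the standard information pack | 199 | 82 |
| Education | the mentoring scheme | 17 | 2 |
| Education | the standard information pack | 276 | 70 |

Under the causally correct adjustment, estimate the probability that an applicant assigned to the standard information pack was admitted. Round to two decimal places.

0.46

Department is set before the outreach scheme has any effect — it is not caused by the outreach scheme — and it independently drives the outcome. That makes it a confounder, so the causal comparison is within department levels.
Standardising the standard information pack to the population department mix: 0.167·32/44 + 0.222·78/121 + 0.278·82/199 + 0.333·70/276 = 0.463.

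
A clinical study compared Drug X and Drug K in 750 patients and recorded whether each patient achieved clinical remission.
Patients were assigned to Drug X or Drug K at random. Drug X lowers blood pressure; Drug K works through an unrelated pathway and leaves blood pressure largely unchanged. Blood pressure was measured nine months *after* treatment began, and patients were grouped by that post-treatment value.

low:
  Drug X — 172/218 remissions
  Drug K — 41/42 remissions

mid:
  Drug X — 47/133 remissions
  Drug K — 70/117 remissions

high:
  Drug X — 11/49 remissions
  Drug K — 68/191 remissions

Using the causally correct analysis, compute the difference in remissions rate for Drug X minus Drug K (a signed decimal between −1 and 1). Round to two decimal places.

+0.06

Blood pressure is recorded after the drug and is itself shifted by it — it sits on the causal path from drug to outcome. Conditioning on a mediator would strip out part of the effect we want; the pooled comparison gives the total causal effect.
The causal difference is the pooled difference: 0.575 − 0.511 = +0.064.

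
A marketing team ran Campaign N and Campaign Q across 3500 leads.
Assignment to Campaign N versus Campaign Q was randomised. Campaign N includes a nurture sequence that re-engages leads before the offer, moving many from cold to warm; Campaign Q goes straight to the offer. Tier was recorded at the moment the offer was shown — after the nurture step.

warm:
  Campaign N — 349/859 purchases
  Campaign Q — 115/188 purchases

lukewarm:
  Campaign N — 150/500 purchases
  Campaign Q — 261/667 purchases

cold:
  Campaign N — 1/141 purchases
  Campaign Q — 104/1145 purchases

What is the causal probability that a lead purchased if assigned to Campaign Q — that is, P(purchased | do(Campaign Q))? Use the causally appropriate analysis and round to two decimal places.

0.24

The engagement tier-specific comparison favours Campaign Q throughout, but the pooled figures favour Campaign N. The question is whether to condition on engagement tier.
Engagement tier is recorded after the campaign and is itself shifted by it — it sits on the causal path from campaign to outcome. Conditioning on a mediator would strip out part of the effect we want; the pooled comparison gives the total causal effect.
So P(outcome | do(Campaign Q)) is just the pooled rate for Campaign Q: 480/2000 = 0.240.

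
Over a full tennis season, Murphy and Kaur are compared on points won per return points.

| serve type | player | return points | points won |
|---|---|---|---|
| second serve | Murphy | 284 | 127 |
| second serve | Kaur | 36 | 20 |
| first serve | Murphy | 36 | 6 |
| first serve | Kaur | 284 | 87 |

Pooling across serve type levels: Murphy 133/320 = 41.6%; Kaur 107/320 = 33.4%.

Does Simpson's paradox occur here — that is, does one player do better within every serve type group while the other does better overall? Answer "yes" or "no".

Within each serve type level (second serve 44.7% vs 55.6%; first serve 16.7% vs 30.6%), Kaur has the higher rate every time. Pooled: 41.6% vs 33.4% — Murphy has the higher rate overall. The two comparisons disagree.

yes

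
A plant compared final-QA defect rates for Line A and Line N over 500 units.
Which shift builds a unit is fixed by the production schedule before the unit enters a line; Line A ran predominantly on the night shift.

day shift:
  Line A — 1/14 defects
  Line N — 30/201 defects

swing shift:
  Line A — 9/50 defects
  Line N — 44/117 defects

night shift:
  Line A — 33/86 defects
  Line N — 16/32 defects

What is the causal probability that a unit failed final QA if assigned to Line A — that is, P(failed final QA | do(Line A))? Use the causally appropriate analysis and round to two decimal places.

0.18

Shift is set before the line has any effect — it is not caused by the line — and it independently drives the outcome. That makes it a confounder, so the causal comparison is within shift levels.
Standardising Line A to the population shift mix: 0.430·1/14 + 0.334·9/50 + 0.236·33/86 = 0.181.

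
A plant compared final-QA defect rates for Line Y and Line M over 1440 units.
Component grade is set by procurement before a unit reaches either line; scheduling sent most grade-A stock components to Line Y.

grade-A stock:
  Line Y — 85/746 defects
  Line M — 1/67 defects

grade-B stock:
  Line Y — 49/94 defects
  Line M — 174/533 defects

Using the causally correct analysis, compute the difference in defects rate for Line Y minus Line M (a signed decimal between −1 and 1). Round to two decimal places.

Within every component grade level Line M has the lower rate, yet pooled Line Y does — Simpson's reversal.
Component grade is set before the line has any effect — it is not caused by the line — and it independently drives the outcome. That makes it a confounder, so the causal comparison is within component grade levels.
Adjusting over the population distribution of component grade: 0.565·(0.114−0.015) + 0.435·(0.521−0.326) = +0.141.

+0.14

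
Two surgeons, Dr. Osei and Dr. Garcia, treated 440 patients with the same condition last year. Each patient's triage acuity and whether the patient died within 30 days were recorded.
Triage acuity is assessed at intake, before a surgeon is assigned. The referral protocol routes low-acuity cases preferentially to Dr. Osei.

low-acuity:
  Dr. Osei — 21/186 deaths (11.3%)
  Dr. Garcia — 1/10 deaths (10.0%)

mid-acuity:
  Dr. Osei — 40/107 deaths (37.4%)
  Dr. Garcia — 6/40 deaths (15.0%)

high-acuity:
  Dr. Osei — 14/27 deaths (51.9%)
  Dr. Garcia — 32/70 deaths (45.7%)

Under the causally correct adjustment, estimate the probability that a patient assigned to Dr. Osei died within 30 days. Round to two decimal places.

Dr. Garcia is lower inside every triage acuity stratum but Dr. Osei is lower in aggregate. Whether to stratify depends on how triage acuity relates to the surgeon.
Nothing the surgeon does changes triage acuity; the imbalance is an allocation artefact. With triage acuity also predicting the outcome, the pooled figure is confounded, and the within-stratum comparison is the causal one.
Standardising Dr. Osei to the population triage acuity mix: 0.445·21/186 + 0.334·40/107 + 0.220·14/27 = 0.289.

0.29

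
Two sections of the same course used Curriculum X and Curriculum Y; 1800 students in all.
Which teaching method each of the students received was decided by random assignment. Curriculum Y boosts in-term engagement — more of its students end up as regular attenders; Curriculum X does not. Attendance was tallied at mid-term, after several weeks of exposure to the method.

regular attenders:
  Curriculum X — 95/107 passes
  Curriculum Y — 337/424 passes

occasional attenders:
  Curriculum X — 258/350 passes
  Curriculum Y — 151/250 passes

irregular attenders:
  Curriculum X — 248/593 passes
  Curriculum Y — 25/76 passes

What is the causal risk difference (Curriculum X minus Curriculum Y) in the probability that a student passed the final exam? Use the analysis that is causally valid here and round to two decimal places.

The stratified and pooled comparisons disagree (Curriculum X wins within each mid-term attendance; Curriculum Y wins overall), so the answer turns on the causal role of mid-term attendance.
Mid-term attendance here is a post-treatment variable shaped by the teaching method; conditioning on it would introduce bias rather than remove it. The overall comparison is the causal one.
The causal difference is the pooled difference: 0.572 − 0.684 = -0.112.

-0.11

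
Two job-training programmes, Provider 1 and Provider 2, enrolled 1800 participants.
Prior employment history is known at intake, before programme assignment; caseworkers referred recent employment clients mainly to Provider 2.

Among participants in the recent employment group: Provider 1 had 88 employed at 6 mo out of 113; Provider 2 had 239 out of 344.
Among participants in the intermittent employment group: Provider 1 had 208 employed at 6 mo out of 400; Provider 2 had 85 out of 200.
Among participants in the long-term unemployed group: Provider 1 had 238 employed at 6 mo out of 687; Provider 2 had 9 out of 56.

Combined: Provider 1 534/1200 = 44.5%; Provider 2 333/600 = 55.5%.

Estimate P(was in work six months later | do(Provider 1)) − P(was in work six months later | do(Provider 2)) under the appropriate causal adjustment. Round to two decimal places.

Prior employment history satisfies the back-door criterion: it is not a descendant of the programme, and it blocks the spurious path from programme to outcome. Adjusting for it (i.e., using the within-prior employment history rates) gives the causal effect.
Adjusting over the population distribution of prior employment history: 0.254·(0.779−0.695) + 0.333·(0.520−0.425) + 0.413·(0.346−0.161) = +0.130.

+0.13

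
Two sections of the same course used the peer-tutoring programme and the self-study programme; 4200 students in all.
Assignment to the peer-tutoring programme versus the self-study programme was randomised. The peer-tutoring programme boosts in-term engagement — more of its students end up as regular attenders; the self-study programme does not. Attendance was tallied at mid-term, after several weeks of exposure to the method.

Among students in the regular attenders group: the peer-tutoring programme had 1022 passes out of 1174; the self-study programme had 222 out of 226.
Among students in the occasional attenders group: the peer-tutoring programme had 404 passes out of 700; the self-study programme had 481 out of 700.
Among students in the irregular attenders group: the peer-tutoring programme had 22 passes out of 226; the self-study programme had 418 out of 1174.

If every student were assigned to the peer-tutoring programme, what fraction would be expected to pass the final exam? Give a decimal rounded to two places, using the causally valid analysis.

The stratified and pooled comparisons disagree (the self-study programme wins within each mid-term attendance; the peer-tutoring programme wins overall), so the answer turns on the causal role of mid-term attendance.
Mid-term attendance is downstream of the teaching method. One should not condition on a consequence of treatment, so the overall rates are the right comparison.
So P(outcome | do(the peer-tutoring programme)) is just the pooled rate for the peer-tutoring programme: 1448/2100 = 0.690.

0.69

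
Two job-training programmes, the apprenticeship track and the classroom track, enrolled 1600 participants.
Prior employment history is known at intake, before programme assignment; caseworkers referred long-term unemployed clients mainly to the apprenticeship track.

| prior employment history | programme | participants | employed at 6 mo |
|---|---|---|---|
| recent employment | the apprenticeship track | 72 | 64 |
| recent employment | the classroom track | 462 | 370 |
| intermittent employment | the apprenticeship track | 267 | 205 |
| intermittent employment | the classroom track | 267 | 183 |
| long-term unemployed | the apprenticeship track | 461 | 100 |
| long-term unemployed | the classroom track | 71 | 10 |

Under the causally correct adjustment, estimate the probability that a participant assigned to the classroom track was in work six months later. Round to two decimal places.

Within every prior employment history level the apprenticeship track has the higher rate, yet pooled the classroom track does — Simpson's reversal.
Prior employment history satisfies the back-door criterion: it is not a descendant of the programme, and it blocks the spurious path from programme to outcome. Adjusting for it (i.e., using the within-prior employment history rates) gives the causal effect.
Standardising the classroom track to the population prior employment history mix: 0.334·370/462 + 0.334·183/267 + 0.333·10/71 = 0.543.

0.54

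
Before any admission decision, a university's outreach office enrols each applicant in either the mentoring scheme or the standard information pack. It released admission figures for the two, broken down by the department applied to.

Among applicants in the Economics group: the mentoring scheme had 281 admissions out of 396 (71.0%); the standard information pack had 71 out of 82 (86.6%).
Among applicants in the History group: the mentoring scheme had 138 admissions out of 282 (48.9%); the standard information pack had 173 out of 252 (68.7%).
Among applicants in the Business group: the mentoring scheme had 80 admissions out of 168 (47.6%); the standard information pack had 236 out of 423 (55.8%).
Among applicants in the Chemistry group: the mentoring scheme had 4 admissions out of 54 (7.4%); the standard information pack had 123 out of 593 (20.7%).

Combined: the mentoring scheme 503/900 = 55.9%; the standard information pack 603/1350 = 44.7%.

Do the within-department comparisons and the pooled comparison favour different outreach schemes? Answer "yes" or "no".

yes

Within each department level (Economics 71.0% vs 86.6%; History 48.9% vs 68.7%; Business 47.6% vs 55.8%; Chemistry 7.4% vs 20.7%), the standard information pack has the higher rate every time. Pooled: 55.9% vs 44.7% — the mentoring scheme has the higher rate overall. The two comparisons disagree.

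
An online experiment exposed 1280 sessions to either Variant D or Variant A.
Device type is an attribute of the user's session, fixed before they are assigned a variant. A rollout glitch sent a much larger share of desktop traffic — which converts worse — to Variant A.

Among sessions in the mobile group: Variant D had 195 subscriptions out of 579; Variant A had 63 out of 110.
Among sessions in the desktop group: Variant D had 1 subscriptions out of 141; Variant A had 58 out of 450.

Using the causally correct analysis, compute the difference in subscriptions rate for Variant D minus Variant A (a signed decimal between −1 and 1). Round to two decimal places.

Nothing the variant does changes device type; the imbalance is an allocation artefact. With device type also predicting the outcome, the pooled figure is confounded, and the within-stratum comparison is the causal one.
Adjusting over the population distribution of device type: 0.538·(0.337−0.573) + 0.462·(0.007−0.129) = -0.183.

-0.18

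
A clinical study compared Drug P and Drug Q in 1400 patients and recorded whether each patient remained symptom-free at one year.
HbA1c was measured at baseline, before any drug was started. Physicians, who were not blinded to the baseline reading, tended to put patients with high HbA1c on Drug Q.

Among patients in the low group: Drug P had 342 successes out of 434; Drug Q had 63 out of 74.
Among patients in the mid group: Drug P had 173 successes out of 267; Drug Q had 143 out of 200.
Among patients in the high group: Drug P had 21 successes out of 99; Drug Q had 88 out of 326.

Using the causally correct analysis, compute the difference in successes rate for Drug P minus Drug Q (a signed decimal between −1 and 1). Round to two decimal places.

Within every HbA1c level Drug Q has the higher rate, yet pooled Drug P does — Simpson's reversal.
HbA1c is set before the drug has any effect — it is not caused by the drug — and it independently drives the outcome. That makes it a confounder, so the causal comparison is within HbA1c levels.
Adjusting over the population distribution of HbA1c: 0.363·(0.788−0.851) + 0.334·(0.648−0.715) + 0.304·(0.212−0.270) = -0.063.

-0.06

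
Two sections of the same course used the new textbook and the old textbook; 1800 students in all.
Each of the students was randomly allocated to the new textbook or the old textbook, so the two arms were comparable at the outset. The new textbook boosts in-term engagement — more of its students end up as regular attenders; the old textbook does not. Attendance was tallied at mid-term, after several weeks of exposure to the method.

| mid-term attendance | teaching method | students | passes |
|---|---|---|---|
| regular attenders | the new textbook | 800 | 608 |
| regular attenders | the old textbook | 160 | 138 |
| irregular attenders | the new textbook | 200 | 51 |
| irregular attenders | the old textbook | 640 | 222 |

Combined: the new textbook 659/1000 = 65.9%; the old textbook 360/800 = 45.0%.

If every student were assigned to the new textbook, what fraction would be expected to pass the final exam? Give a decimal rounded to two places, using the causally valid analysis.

the old textbook is higher inside every mid-term attendance stratum but the new textbook is higher in aggregate. Whether to stratify depends on how mid-term attendance relates to the teaching method.
Because the teaching method influences mid-term attendance, mid-term attendance is a post-treatment mediator, not a confounder. Stratifying on it would bias the estimate; the causal effect is the crude pooled difference.
So P(outcome | do(the new textbook)) is just the pooled rate for the new textbook: 659/1000 = 0.659.

0.66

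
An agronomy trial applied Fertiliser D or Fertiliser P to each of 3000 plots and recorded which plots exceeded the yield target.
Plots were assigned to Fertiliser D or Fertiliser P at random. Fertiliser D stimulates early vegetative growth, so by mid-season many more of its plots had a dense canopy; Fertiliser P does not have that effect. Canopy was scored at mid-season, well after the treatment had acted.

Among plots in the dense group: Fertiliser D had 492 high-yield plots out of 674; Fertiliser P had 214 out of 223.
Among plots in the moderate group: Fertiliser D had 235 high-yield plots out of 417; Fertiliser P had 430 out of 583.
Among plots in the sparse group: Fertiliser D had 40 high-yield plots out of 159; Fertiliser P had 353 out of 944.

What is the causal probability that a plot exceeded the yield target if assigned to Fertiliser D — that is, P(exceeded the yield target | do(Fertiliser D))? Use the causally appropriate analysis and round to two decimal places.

The mid-season canopy-specific comparison favours Fertiliser P throughout, but the pooled figures favour Fertiliser D. The question is whether to condition on mid-season canopy.
Because the fertiliser influences mid-season canopy, mid-season canopy is a post-treatment mediator, not a confounder. Stratifying on it would bias the estimate; the causal effect is the crude pooled difference.
So P(outcome | do(Fertiliser D)) is just the pooled rate for Fertiliser D: 767/1250 = 0.614.

0.61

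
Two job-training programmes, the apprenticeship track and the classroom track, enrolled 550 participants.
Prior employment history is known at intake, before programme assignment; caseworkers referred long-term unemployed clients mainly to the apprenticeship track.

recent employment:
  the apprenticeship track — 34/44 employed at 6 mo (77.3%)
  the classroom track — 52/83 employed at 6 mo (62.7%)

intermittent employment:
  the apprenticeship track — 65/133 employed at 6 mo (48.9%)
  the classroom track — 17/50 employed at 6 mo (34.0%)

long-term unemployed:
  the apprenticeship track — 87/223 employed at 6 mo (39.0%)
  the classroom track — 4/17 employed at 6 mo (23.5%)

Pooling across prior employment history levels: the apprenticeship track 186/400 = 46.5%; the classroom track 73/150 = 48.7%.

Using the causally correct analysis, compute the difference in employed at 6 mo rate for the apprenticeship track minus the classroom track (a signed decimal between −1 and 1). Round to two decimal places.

+0.15

The stratified and pooled comparisons disagree (the apprenticeship track wins within each prior employment history; the classroom track wins overall), so the answer turns on the causal role of prior employment history.
Here prior employment history is a common cause — it drives both which programme a case falls under and the outcome. The crude comparison mixes populations; the stratum-specific rates are the causally relevant ones.
Adjusting over the population distribution of prior employment history: 0.231·(0.773−0.627) + 0.333·(0.489−0.340) + 0.436·(0.390−0.235) = +0.151.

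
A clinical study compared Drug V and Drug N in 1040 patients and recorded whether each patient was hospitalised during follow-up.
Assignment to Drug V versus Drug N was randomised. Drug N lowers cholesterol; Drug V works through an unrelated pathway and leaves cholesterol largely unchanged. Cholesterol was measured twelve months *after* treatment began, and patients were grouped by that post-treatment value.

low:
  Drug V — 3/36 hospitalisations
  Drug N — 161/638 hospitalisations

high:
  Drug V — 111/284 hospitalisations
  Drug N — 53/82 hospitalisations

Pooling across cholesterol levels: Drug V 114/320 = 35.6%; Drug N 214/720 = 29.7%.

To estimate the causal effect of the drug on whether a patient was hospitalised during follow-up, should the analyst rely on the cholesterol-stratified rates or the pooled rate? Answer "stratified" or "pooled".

Stratifying would compare drugs among patients the drugs themselves sorted into cholesterol groups — a form of selection on an intermediate. The unconditioned pooled rates give the total causal effect.
Pooled: Drug V 35.6% vs Drug N 29.7%; Drug N is lower overall.

pooled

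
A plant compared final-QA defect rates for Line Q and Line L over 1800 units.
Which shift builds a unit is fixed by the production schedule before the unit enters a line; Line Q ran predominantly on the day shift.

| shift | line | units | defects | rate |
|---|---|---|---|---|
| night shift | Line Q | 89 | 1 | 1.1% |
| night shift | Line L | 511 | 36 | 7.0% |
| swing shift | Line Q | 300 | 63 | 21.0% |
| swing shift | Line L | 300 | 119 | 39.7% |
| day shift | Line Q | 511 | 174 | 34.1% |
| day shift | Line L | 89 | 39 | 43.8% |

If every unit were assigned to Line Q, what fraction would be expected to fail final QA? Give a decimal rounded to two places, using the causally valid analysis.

Within every shift level Line Q has the lower rate, yet pooled Line L does — Simpson's reversal.
Here shift is a common cause — it drives both which line a case falls under and the outcome. The crude comparison mixes populations; the stratum-specific rates are the causally relevant ones.
Standardising Line Q to the population shift mix: 0.333·1/89 + 0.333·63/300 + 0.333·174/511 = 0.187.

0.19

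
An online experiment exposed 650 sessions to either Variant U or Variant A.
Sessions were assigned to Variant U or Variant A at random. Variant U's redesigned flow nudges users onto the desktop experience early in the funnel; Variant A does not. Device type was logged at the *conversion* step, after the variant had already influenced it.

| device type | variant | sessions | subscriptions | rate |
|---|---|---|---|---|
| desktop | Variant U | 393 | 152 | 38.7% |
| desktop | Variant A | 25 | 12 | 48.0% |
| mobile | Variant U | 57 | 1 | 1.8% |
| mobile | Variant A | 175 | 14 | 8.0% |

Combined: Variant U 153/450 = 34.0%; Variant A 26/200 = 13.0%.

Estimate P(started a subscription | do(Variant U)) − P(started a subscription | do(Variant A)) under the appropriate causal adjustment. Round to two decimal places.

+0.21

The stratified and pooled comparisons disagree (Variant A wins within each device type; Variant U wins overall), so the answer turns on the causal role of device type.
The distribution of device type is itself part of what the variant does — it is an intermediate outcome. Holding it fixed would remove that part of the effect; the total effect is the pooled difference.
The causal difference is the pooled difference: 0.340 − 0.130 = +0.210.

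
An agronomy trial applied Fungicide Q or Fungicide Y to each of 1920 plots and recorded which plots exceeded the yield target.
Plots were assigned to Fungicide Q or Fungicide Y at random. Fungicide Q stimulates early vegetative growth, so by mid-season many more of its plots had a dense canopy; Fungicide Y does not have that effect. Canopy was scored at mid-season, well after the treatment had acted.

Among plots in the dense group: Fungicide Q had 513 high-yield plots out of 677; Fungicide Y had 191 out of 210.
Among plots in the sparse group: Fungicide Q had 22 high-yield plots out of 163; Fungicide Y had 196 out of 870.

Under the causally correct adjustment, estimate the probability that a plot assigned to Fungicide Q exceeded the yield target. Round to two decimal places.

0.64

Within every mid-season canopy level Fungicide Y has the higher rate, yet pooled Fungicide Q does — Simpson's reversal.
Because the fungicide influences mid-season canopy, mid-season canopy is a post-treatment mediator, not a confounder. Stratifying on it would bias the estimate; the causal effect is the crude pooled difference.
So P(outcome | do(Fungicide Q)) is just the pooled rate for Fungicide Q: 535/840 = 0.637.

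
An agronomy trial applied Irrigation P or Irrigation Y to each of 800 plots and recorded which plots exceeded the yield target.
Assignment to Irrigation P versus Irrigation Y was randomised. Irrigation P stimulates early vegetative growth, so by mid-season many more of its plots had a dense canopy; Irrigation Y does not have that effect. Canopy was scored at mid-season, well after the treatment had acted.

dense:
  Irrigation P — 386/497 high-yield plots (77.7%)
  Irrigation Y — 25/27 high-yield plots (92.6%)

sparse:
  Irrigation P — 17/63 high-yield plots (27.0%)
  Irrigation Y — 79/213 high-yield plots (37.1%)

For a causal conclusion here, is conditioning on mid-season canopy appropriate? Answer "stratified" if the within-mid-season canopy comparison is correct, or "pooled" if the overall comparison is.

pooled

Mid-season canopy is recorded after the irrigation and is itself shifted by it — it sits on the causal path from irrigation to outcome. Conditioning on a mediator would strip out part of the effect we want; the pooled comparison gives the total causal effect.
Pooled: Irrigation P 72.0% vs Irrigation Y 43.3%; Irrigation P is higher overall.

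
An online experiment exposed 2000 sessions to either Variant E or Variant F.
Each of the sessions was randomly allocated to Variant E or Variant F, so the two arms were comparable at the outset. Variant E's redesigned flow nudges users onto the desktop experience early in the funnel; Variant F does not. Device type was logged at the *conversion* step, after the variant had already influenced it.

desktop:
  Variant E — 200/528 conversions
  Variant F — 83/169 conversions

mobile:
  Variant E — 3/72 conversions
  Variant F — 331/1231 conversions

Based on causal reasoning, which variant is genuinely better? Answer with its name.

Variant E

Device type is downstream of the variant. One should not condition on a consequence of treatment, so the overall rates are the right comparison.
Pooled: Variant E 33.8% vs Variant F 29.6%; Variant E is higher overall.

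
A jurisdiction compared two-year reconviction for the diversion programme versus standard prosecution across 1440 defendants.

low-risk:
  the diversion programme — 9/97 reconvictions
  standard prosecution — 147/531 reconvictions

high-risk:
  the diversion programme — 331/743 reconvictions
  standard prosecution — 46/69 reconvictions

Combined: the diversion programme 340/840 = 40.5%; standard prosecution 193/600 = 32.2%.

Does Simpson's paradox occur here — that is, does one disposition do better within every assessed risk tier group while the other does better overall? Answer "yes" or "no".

yes

Within each assessed risk tier level (low-risk 9.3% vs 27.7%; high-risk 44.5% vs 66.7%), the diversion programme has the lower rate every time. Pooled: 40.5% vs 32.2% — standard prosecution has the lower rate overall. The two comparisons disagree.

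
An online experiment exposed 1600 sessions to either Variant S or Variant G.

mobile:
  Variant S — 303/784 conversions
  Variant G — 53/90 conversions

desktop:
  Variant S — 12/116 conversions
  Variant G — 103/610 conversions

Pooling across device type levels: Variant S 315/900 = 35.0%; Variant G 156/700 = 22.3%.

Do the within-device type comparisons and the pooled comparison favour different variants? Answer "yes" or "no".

Within each device type level (mobile 38.6% vs 58.9%; desktop 10.3% vs 16.9%), Variant G has the higher rate every time. Pooled: 35.0% vs 22.3% — Variant S has the higher rate overall. The two comparisons disagree.

yes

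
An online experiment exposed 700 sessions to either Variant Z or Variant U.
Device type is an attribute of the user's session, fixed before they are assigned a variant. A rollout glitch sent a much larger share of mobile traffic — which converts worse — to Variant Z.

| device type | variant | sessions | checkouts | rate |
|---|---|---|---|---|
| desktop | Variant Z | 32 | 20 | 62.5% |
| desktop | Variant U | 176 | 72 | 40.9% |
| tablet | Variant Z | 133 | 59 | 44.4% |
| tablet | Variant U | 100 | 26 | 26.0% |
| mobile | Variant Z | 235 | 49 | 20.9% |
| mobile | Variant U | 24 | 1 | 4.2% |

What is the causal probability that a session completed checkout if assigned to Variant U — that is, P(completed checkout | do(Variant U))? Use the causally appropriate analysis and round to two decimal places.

Device type differs across variants for reasons unrelated to any effect of the variant itself, and it separately predicts the outcome — a classic confounder. We must compare within device type levels.
Standardising Variant U to the population device type mix: 0.297·72/176 + 0.333·26/100 + 0.370·1/24 = 0.224.

0.22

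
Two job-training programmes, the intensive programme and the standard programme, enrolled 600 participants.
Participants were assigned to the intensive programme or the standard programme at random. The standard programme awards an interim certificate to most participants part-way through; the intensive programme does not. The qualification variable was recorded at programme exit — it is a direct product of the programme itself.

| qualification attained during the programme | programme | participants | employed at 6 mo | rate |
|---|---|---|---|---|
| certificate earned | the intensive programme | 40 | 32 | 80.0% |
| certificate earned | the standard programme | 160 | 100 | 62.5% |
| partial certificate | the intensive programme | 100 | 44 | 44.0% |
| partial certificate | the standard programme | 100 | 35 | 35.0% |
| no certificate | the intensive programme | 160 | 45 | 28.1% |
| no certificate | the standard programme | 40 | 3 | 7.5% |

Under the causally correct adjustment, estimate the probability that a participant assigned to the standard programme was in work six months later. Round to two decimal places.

0.46

Within every qualification attained during the programme level the intensive programme has the higher rate, yet pooled the standard programme does — Simpson's reversal.
Qualification attained during the programme is downstream of the programme. One should not condition on a consequence of treatment, so the overall rates are the right comparison.
So P(outcome | do(the standard programme)) is just the pooled rate for the standard programme: 138/300 = 0.460.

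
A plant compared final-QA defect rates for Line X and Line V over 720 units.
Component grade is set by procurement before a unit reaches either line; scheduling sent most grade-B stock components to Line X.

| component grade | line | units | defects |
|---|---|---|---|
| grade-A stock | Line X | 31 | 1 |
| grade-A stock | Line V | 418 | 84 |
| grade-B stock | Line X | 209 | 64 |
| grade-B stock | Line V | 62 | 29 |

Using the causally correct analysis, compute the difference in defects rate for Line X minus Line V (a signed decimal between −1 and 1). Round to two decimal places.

-0.17

The component grade-specific comparison favours Line X throughout, but the pooled figures favour Line V. The question is whether to condition on component grade.
Component grade satisfies the back-door criterion: it is not a descendant of the line, and it blocks the spurious path from line to outcome. Adjusting for it (i.e., using the within-component grade rates) gives the causal effect.
Adjusting over the population distribution of component grade: 0.624·(0.032−0.201) + 0.376·(0.306−0.468) = -0.166.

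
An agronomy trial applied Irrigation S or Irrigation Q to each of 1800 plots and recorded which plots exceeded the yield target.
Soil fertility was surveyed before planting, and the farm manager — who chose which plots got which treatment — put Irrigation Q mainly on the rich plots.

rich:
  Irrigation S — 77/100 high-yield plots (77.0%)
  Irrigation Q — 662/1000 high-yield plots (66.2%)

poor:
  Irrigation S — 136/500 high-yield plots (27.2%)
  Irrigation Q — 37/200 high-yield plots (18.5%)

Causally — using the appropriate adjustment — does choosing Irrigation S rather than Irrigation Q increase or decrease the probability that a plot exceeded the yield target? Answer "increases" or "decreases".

increases

The soil fertility-specific comparison favours Irrigation S throughout, but the pooled figures favour Irrigation Q. The question is whether to condition on soil fertility.
Soil fertility is set before the irrigation has any effect — it is not caused by the irrigation — and it independently drives the outcome. That makes it a confounder, so the causal comparison is within soil fertility levels.
Within each level — rich: 77.0% vs 66.2%; poor: 27.2% vs 18.5% — Irrigation S is higher every time.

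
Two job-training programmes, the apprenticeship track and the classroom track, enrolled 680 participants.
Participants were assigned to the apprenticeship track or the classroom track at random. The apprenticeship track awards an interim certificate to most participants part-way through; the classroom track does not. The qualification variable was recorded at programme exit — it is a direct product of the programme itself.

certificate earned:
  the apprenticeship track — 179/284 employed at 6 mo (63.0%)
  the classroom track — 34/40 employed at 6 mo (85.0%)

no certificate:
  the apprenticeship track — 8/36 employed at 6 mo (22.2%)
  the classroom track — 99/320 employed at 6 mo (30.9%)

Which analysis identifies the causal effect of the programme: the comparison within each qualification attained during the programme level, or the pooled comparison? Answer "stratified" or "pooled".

The qualification attained during the programme-specific comparison favours the classroom track throughout, but the pooled figures favour the apprenticeship track. The question is whether to condition on qualification attained during the programme.
The distribution of qualification attained during the programme is itself part of what the programme does — it is an intermediate outcome. Holding it fixed would remove that part of the effect; the total effect is the pooled difference.
Pooled: the apprenticeship track 58.4% vs the classroom track 36.9%; the apprenticeship track is higher overall.

pooled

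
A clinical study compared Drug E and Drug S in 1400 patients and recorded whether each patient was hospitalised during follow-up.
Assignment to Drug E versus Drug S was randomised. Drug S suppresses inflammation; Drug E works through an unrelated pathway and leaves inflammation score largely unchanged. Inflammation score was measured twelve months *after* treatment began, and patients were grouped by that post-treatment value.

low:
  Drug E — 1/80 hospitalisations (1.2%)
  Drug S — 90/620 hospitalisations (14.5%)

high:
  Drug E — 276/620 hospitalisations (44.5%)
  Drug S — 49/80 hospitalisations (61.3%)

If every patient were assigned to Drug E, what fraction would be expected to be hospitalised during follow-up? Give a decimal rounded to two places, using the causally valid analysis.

0.40

Inflammation score lies on the pathway drug → inflammation score → outcome, so adjusting for it blocks the indirect effect. For the total causal effect of drug, use the unadjusted pooled rates.
So P(outcome | do(Drug E)) is just the pooled rate for Drug E: 277/700 = 0.396.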